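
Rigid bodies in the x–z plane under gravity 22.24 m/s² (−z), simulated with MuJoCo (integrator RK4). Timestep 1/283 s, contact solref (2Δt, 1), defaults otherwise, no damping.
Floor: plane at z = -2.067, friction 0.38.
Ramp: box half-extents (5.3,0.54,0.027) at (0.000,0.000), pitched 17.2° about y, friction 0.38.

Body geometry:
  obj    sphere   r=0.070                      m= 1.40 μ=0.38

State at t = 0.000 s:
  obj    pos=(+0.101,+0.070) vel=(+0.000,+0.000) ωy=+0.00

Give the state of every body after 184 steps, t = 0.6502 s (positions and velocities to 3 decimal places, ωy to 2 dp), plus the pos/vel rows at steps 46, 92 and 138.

State at t = 0.6502 s:
  obj    pos=(+1.050,-0.223) vel=(+2.918,-0.903) ωy=+43.62

Key-timestep trajectory:
   step    t(s)  obj.x    obj.z    obj.vx   obj.vz 
     46  0.1625   +0.160  +0.052  +0.730  -0.226
     92  0.3251   +0.338  -0.003  +1.459  -0.452
    138  0.4876   +0.635  -0.095  +2.188  -0.677


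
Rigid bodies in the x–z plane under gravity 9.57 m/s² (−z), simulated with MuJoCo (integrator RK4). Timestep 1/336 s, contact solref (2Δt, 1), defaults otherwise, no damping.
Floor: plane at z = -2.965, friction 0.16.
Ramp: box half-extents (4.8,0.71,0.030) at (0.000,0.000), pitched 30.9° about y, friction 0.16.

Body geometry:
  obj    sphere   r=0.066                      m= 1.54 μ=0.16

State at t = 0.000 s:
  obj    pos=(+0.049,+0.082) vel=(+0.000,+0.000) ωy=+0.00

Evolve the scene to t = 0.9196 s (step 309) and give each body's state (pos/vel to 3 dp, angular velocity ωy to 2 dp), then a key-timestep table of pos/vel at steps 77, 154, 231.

State at t = 0.9196 s:
  obj    pos=(+1.359,-0.701) vel=(+2.844,-1.706) ωy=+45.58

Key-timestep trajectory:
   step    t(s)  obj.x    obj.z    obj.vx   obj.vz 
     77  0.2292   +0.131  +0.033  +0.711  -0.428
    154  0.4583   +0.375  -0.113  +1.418  -0.854
    231  0.6875   +0.782  -0.356  +2.125  -1.280


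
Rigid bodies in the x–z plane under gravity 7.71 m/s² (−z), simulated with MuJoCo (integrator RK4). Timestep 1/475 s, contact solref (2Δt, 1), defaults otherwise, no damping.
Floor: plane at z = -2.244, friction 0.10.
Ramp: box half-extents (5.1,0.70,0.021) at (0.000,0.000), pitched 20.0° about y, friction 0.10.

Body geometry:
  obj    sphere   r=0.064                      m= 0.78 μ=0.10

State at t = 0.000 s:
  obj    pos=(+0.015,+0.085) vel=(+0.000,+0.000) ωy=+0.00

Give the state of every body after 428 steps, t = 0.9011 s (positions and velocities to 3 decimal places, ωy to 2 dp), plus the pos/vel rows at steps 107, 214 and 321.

State at t = 0.9011 s:
  obj    pos=(+0.745,-0.181) vel=(+1.619,-0.591) ωy=+25.49

Key-timestep trajectory:
   step    t(s)  obj.x    obj.z    obj.vx   obj.vz 
    107  0.2253   +0.061  +0.068  +0.405  -0.147
    214  0.4505   +0.197  +0.019  +0.810  -0.293
    321  0.6758   +0.425  -0.064  +1.215  -0.439


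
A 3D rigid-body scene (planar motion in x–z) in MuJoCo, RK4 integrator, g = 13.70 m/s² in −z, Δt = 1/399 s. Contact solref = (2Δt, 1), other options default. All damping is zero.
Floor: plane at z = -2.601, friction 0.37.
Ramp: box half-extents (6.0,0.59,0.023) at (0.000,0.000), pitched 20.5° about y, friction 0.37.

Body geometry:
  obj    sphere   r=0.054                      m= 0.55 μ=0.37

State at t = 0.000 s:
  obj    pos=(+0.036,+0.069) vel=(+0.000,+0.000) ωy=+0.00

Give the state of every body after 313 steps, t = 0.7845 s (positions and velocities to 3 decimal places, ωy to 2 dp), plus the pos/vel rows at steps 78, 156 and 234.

State at t = 0.7845 s:
  obj    pos=(+1.024,-0.301) vel=(+2.518,-0.942) ωy=+49.78

Key-timestep trajectory:
   step    t(s)  obj.x    obj.z    obj.vx   obj.vz 
     78  0.1955   +0.097  +0.046  +0.628  -0.235
    156  0.3910   +0.281  -0.023  +1.255  -0.469
    234  0.5865   +0.588  -0.138  +1.883  -0.704


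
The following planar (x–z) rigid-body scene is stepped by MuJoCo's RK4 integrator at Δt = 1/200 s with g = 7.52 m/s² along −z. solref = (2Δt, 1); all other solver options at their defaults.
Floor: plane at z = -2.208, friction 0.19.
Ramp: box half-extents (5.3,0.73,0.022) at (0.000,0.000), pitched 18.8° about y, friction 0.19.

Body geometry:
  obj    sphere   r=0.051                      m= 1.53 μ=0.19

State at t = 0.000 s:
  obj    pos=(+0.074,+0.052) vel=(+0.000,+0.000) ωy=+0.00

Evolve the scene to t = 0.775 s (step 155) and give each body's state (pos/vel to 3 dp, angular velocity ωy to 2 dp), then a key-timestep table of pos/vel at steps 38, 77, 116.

State at t = 0.775 s:
  obj    pos=(+0.566,-0.116) vel=(+1.270,-0.432) ωy=+26.30

Key-timestep trajectory:
   step    t(s)  obj.x    obj.z    obj.vx   obj.vz 
     38  0.1900   +0.104  +0.042  +0.311  -0.106
     77  0.3850   +0.195  +0.011  +0.631  -0.215
    116  0.5800   +0.350  -0.042  +0.951  -0.324


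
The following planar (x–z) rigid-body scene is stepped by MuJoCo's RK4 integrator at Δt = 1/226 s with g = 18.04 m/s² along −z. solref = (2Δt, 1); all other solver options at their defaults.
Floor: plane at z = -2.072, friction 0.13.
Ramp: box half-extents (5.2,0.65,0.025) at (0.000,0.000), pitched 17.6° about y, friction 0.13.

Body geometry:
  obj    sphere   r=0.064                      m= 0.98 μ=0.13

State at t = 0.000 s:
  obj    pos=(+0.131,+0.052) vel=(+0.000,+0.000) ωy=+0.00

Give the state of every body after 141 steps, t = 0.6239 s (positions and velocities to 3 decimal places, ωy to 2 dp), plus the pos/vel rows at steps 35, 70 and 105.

State at t = 0.6239 s:
  obj    pos=(+0.854,-0.178) vel=(+2.317,-0.735) ωy=+37.97

Key-timestep trajectory:
   step    t(s)  obj.x    obj.z    obj.vx   obj.vz 
     35  0.1549   +0.176  +0.038  +0.575  -0.183
     70  0.3097   +0.309  -0.005  +1.151  -0.365
    105  0.4646   +0.532  -0.075  +1.726  -0.547


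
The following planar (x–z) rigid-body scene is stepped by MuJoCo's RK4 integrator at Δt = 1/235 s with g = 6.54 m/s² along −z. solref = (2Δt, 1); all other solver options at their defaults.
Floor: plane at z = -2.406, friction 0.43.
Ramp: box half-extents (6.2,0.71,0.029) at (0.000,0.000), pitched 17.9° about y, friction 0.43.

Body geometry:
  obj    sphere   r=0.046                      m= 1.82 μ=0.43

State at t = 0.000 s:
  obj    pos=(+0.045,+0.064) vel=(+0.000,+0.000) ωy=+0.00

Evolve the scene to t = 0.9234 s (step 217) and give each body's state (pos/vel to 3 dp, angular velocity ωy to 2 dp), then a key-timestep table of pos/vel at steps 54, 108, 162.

State at t = 0.9234 s:
  obj    pos=(+0.628,-0.124) vel=(+1.262,-0.408) ωy=+28.82

Key-timestep trajectory:
   step    t(s)  obj.x    obj.z    obj.vx   obj.vz 
     54  0.2298   +0.081  +0.053  +0.314  -0.101
    108  0.4596   +0.189  +0.018  +0.628  -0.203
    162  0.6894   +0.370  -0.041  +0.942  -0.304


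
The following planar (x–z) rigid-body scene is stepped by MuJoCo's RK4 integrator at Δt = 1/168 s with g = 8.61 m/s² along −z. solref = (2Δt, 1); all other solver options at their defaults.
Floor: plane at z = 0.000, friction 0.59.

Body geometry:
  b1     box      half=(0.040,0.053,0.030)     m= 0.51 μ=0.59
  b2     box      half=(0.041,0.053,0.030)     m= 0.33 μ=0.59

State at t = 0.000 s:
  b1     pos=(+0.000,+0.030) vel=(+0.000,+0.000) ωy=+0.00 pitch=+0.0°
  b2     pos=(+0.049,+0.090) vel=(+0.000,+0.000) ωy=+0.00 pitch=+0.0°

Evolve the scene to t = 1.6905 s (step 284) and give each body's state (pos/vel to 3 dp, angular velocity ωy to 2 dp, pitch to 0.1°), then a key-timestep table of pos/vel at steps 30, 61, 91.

State at t = 1.6905 s:
  b1     pos=(+0.000,+0.030) vel=(+0.000,+0.000) ωy=+0.00 pitch=+0.0°
  b2     pos=(+0.089,+0.041) vel=(+0.000,+0.000) ωy=+0.00 pitch=+90.0°

Key-timestep trajectory:
   step    t(s)  b1.x    b1.z    b1.vx   b1.vz   b2.x    b2.z    b2.vx   b2.vz 
     30  0.1786   +0.000  +0.030  +0.000  +0.000   +0.071  +0.070  +0.211  -0.443
     61  0.3631   +0.000  +0.030  +0.000  +0.000   +0.106  +0.049  +0.033  +0.009
     91  0.5417   +0.000  +0.030  +0.000  +0.000   +0.087  +0.041  -0.088  +0.064


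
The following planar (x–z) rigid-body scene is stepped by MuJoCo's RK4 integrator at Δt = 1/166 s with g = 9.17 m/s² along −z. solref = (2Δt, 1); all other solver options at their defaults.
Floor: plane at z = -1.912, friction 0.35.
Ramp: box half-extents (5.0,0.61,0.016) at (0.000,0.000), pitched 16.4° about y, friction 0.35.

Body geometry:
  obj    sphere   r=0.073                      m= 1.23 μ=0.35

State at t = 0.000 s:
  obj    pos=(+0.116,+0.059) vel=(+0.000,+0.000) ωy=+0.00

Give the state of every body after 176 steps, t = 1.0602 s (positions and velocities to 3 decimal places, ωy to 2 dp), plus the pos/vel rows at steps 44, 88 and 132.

State at t = 1.0602 s:
  obj    pos=(+1.113,-0.235) vel=(+1.881,-0.554) ωy=+26.85

Key-timestep trajectory:
   step    t(s)  obj.x    obj.z    obj.vx   obj.vz 
     44  0.2651   +0.178  +0.040  +0.470  -0.138
     88  0.5301   +0.365  -0.015  +0.941  -0.277
    132  0.7952   +0.677  -0.106  +1.411  -0.415


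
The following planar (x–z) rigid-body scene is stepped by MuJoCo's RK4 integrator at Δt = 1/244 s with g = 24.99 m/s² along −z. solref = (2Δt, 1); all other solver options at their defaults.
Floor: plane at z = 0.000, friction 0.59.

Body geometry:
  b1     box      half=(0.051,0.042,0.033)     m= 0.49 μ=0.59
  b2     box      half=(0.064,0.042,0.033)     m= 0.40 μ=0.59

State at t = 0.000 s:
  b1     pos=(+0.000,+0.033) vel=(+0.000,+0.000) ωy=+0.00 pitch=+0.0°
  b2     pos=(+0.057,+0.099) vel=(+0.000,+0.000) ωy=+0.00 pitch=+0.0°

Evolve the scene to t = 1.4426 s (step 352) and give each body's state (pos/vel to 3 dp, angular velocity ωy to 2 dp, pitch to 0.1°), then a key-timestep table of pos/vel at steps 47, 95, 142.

State at t = 1.4426 s:
  b1     pos=(+0.000,+0.033) vel=(+0.000,+0.000) ωy=+0.00 pitch=+0.0°
  b2     pos=(+0.118,+0.064) vel=(+0.000,+0.000) ωy=+0.00 pitch=+90.0°

Key-timestep trajectory:
   step    t(s)  b1.x    b1.z    b1.vx   b1.vz   b2.x    b2.z    b2.vx   b2.vz 
     47  0.1926   +0.000  +0.033  +0.000  +0.000   +0.105  +0.069  +0.627  -0.142
     95  0.3893   +0.000  +0.033  +0.000  +0.000   +0.143  +0.072  -0.067  -0.007
    142  0.5820   +0.000  +0.033  +0.000  +0.000   +0.112  +0.066  +0.208  -0.087


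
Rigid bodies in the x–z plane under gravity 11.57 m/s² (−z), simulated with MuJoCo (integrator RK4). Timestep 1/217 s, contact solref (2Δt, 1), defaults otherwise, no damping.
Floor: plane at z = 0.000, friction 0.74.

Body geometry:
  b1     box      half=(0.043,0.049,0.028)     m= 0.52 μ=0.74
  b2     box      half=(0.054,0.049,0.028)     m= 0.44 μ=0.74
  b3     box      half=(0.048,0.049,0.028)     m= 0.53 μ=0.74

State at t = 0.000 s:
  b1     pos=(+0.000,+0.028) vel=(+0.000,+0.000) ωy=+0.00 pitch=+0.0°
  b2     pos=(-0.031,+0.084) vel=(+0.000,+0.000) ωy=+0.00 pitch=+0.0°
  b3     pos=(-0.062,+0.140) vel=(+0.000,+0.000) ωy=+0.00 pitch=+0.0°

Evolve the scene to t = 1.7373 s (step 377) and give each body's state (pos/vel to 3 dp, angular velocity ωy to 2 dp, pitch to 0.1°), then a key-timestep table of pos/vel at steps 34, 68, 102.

State at t = 1.7373 s:
  b1     pos=(+0.000,+0.028) vel=(+0.000,+0.000) ωy=+0.00 pitch=+0.0°
  b2     pos=(-0.136,+0.054) vel=(+0.000,+0.000) ωy=+0.00 pitch=-144.9°
  b3     pos=(-0.236,+0.028) vel=(+0.000,+0.000) ωy=+0.00 pitch=+180.0°

Key-timestep trajectory:
   step    t(s)  b1.x    b1.z    b1.vx   b1.vz   b2.x    b2.z    b2.vx   b2.vz   b3.x    b3.z    b3.vx   b3.vz 
     34  0.1567   +0.000  +0.028  +0.001  +0.000   -0.036  +0.086  -0.078  +0.019   -0.076  +0.135  -0.210  -0.086
     68  0.3134   +0.000  +0.028  +0.000  +0.000   -0.066  +0.074  -0.296  -0.440   -0.135  +0.064  -0.449  -1.146
    102  0.4700   +0.000  +0.028  +0.000  +0.000   -0.111  +0.061  -0.223  -0.015   -0.208  +0.050  -0.461  -0.219


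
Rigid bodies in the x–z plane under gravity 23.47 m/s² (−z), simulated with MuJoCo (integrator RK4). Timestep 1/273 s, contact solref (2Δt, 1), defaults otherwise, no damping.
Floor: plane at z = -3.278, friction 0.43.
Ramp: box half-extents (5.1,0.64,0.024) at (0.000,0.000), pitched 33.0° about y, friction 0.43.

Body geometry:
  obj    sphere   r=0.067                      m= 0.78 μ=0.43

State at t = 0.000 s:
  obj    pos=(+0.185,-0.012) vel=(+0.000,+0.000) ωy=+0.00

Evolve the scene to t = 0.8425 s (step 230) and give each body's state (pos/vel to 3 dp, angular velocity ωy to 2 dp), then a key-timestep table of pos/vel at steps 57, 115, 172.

State at t = 0.8425 s:
  obj    pos=(+2.903,-1.777) vel=(+6.451,-4.190) ωy=+114.80

Key-timestep trajectory:
   step    t(s)  obj.x    obj.z    obj.vx   obj.vz 
     57  0.2088   +0.352  -0.120  +1.599  -1.038
    115  0.4212   +0.865  -0.453  +3.226  -2.095
    172  0.6300   +1.705  -0.999  +4.825  -3.133


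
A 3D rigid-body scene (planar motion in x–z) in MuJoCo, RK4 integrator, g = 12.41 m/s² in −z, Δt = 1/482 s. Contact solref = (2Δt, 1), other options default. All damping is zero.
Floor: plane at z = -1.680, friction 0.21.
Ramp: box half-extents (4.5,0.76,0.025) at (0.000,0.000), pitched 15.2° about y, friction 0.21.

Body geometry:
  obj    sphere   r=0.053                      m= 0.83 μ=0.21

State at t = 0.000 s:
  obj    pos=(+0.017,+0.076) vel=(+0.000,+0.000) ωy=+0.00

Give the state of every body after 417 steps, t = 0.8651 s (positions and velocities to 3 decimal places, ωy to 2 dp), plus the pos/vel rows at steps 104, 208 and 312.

State at t = 0.8651 s:
  obj    pos=(+0.856,-0.152) vel=(+1.940,-0.527) ωy=+37.93

Key-timestep trajectory:
   step    t(s)  obj.x    obj.z    obj.vx   obj.vz 
    104  0.2158   +0.069  +0.062  +0.484  -0.131
    208  0.4315   +0.226  +0.019  +0.968  -0.263
    312  0.6473   +0.487  -0.051  +1.452  -0.394


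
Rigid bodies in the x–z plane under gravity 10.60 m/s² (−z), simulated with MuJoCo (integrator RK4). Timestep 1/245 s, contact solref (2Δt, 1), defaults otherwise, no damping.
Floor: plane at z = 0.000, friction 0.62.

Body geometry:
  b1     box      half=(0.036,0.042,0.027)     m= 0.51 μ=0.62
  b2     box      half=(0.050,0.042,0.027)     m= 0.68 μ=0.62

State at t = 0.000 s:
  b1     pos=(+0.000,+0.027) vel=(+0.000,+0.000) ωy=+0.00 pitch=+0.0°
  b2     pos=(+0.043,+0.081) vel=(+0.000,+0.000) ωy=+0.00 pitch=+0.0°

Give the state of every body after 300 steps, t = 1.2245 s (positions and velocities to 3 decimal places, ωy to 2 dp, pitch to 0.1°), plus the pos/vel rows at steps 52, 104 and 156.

State at t = 1.2245 s:
  b1     pos=(+0.000,+0.027) vel=(+0.000,+0.000) ωy=+0.00 pitch=+0.0°
  b2     pos=(+0.092,+0.050) vel=(+0.000,+0.000) ωy=+0.00 pitch=+90.0°

Key-timestep trajectory:
   step    t(s)  b1.x    b1.z    b1.vx   b1.vz   b2.x    b2.z    b2.vx   b2.vz 
     52  0.2122   +0.000  +0.027  +0.000  +0.000   +0.072  +0.056  +0.337  +0.012
    104  0.4245   +0.000  +0.027  +0.000  +0.000   +0.107  +0.056  -0.036  -0.008
    156  0.6367   +0.000  +0.027  +0.000  +0.000   +0.089  +0.051  +0.117  -0.055


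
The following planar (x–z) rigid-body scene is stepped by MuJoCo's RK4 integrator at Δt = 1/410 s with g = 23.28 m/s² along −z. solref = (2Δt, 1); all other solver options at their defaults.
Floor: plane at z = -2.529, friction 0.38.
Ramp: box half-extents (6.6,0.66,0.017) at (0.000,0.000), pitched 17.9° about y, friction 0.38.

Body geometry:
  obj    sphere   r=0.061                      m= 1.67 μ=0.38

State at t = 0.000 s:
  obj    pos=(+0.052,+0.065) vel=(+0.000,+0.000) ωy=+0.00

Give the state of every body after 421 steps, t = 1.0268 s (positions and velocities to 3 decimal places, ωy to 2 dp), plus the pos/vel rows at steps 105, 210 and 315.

State at t = 1.0268 s:
  obj    pos=(+2.616,-0.763) vel=(+4.994,-1.613) ωy=+86.03

Key-timestep trajectory:
   step    t(s)  obj.x    obj.z    obj.vx   obj.vz 
    105  0.2561   +0.212  +0.014  +1.246  -0.402
    210  0.5122   +0.690  -0.141  +2.491  -0.805
    315  0.7683   +1.488  -0.398  +3.737  -1.207


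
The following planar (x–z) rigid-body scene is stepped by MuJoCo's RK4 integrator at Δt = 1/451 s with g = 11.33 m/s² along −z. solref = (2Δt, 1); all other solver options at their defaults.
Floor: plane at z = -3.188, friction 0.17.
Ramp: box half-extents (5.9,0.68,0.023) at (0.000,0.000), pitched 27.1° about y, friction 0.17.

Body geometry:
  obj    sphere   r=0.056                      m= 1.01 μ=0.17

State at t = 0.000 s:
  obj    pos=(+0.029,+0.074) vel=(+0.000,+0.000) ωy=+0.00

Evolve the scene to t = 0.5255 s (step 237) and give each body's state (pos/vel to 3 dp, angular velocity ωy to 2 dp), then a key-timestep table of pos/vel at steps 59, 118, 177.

State at t = 0.5255 s:
  obj    pos=(+0.482,-0.158) vel=(+1.725,-0.883) ωy=+34.59

Key-timestep trajectory:
   step    t(s)  obj.x    obj.z    obj.vx   obj.vz 
     59  0.1308   +0.057  +0.060  +0.429  -0.220
    118  0.2616   +0.141  +0.016  +0.859  -0.439
    177  0.3925   +0.282  -0.055  +1.288  -0.659


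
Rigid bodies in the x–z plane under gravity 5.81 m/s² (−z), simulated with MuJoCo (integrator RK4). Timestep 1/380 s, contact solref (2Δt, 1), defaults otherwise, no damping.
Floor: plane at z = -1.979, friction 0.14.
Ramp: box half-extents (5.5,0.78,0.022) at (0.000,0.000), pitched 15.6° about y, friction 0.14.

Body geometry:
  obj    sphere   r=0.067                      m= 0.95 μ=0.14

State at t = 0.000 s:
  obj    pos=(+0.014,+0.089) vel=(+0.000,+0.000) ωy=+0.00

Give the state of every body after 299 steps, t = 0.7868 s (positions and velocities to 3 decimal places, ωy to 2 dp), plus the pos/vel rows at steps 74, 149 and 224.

State at t = 0.7868 s:
  obj    pos=(+0.347,-0.004) vel=(+0.846,-0.236) ωy=+13.10

Key-timestep trajectory:
   step    t(s)  obj.x    obj.z    obj.vx   obj.vz 
     74  0.1947   +0.034  +0.083  +0.209  -0.058
    149  0.3921   +0.097  +0.065  +0.422  -0.118
    224  0.5895   +0.201  +0.036  +0.634  -0.177


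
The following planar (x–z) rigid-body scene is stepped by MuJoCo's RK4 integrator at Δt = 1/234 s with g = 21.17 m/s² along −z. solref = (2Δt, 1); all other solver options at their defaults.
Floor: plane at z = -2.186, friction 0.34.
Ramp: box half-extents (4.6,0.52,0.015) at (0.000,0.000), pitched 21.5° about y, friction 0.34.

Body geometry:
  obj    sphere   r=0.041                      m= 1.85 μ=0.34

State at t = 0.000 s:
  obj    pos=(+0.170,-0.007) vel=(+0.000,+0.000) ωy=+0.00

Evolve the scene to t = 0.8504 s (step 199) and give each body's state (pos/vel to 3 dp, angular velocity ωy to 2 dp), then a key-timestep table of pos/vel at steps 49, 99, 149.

State at t = 0.8504 s:
  obj    pos=(+2.035,-0.741) vel=(+4.385,-1.727) ωy=+114.94

Key-timestep trajectory:
   step    t(s)  obj.x    obj.z    obj.vx   obj.vz 
     49  0.2094   +0.283  -0.051  +1.080  -0.425
     99  0.4231   +0.632  -0.189  +2.182  -0.859
    149  0.6368   +1.215  -0.419  +3.283  -1.293


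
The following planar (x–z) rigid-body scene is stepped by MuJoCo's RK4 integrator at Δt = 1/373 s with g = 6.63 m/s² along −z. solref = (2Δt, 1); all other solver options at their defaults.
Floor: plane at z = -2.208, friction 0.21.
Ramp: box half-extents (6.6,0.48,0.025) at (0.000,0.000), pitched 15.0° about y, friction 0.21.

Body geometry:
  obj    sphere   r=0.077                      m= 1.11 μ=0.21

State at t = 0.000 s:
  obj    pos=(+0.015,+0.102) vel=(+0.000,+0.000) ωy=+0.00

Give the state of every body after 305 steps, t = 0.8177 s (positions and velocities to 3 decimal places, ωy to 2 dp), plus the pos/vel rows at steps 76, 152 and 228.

State at t = 0.8177 s:
  obj    pos=(+0.411,-0.004) vel=(+0.968,-0.259) ωy=+13.01

Key-timestep trajectory:
   step    t(s)  obj.x    obj.z    obj.vx   obj.vz 
     76  0.2038   +0.040  +0.095  +0.241  -0.065
    152  0.4075   +0.113  +0.075  +0.482  -0.129
    228  0.6113   +0.236  +0.042  +0.724  -0.194


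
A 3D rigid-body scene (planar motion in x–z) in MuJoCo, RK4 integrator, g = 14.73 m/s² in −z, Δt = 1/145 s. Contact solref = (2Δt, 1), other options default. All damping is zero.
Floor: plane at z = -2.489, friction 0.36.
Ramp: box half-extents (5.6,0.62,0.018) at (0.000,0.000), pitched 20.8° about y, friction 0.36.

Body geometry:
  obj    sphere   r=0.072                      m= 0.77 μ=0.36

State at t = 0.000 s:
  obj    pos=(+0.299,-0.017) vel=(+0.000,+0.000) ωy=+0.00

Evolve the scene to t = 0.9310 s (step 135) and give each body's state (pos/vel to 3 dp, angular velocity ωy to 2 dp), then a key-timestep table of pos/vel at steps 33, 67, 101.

State at t = 0.9310 s:
  obj    pos=(+1.813,-0.592) vel=(+3.252,-1.235) ωy=+48.30

Key-timestep trajectory:
   step    t(s)  obj.x    obj.z    obj.vx   obj.vz 
     33  0.2276   +0.389  -0.052  +0.795  -0.302
     67  0.4621   +0.672  -0.159  +1.614  -0.613
    101  0.6966   +1.146  -0.339  +2.433  -0.924


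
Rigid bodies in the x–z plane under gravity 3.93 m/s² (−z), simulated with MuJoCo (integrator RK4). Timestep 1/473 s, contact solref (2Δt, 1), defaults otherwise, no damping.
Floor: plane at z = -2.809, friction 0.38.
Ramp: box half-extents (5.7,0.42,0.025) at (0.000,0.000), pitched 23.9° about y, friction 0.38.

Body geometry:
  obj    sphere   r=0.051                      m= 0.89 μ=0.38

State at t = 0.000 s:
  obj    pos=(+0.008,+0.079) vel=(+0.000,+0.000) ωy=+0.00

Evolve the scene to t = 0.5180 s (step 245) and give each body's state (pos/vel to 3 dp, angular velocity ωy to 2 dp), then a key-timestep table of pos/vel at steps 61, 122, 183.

State at t = 0.5180 s:
  obj    pos=(+0.148,+0.018) vel=(+0.539,-0.239) ωy=+11.55

Key-timestep trajectory:
   step    t(s)  obj.x    obj.z    obj.vx   obj.vz 
     61  0.1290   +0.017  +0.076  +0.134  -0.059
    122  0.2579   +0.043  +0.064  +0.268  -0.119
    183  0.3869   +0.086  +0.045  +0.402  -0.178


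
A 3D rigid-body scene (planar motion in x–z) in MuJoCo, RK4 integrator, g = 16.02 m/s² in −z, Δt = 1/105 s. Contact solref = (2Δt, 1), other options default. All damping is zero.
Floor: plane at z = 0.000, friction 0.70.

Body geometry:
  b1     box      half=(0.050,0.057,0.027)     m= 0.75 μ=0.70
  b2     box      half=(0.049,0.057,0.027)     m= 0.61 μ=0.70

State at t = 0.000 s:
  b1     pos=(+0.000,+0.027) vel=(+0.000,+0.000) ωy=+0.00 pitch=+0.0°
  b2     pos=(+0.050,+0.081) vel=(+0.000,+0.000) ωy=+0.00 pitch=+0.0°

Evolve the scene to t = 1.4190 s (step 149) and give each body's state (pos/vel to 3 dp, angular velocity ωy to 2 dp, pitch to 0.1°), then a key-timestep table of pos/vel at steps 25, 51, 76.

State at t = 1.4190 s:
  b1     pos=(+0.000,+0.027) vel=(+0.000,+0.000) ωy=+0.00 pitch=+0.0°
  b2     pos=(+0.092,+0.049) vel=(+0.000,+0.000) ωy=+0.00 pitch=+90.0°

Key-timestep trajectory:
   step    t(s)  b1.x    b1.z    b1.vx   b1.vz   b2.x    b2.z    b2.vx   b2.vz 
     25  0.2381   +0.000  +0.027  +0.000  +0.000   +0.053  +0.081  +0.043  -0.004
     51  0.4857   +0.000  +0.027  +0.000  +0.000   +0.104  +0.053  +0.153  +0.085
     76  0.7238   +0.000  +0.027  +0.000  +0.000   +0.085  +0.051  +0.009  +0.030


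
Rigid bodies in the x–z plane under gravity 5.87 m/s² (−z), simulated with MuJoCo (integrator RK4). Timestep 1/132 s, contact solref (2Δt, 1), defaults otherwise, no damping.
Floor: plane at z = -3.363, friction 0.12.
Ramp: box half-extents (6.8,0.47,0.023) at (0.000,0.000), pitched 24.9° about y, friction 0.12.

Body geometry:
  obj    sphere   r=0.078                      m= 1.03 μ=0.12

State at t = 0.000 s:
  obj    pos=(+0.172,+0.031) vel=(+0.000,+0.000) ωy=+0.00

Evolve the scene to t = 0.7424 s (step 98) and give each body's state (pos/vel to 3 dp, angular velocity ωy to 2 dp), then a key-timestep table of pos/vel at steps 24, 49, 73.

State at t = 0.7424 s:
  obj    pos=(+0.631,-0.181) vel=(+1.230,-0.588) ωy=+15.11

Key-timestep trajectory:
   step    t(s)  obj.x    obj.z    obj.vx   obj.vz 
     24  0.1818   +0.200  +0.019  +0.305  -0.134
     49  0.3712   +0.287  -0.022  +0.621  -0.278
     73  0.5530   +0.427  -0.087  +0.922  -0.421


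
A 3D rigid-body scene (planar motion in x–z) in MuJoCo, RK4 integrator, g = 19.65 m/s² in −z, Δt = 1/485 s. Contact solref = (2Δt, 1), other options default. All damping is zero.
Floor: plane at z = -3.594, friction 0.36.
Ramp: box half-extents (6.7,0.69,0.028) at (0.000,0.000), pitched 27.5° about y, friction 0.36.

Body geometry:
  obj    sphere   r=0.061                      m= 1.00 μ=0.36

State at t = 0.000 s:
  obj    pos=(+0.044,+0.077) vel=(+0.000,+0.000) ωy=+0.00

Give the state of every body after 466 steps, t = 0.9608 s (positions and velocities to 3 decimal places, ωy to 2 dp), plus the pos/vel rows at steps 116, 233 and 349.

State at t = 0.9608 s:
  obj    pos=(+2.698,-1.304) vel=(+5.524,-2.875) ωy=+102.08

Key-timestep trajectory:
   step    t(s)  obj.x    obj.z    obj.vx   obj.vz 
    116  0.2392   +0.209  -0.008  +1.375  -0.716
    233  0.4804   +0.708  -0.268  +2.762  -1.438
    349  0.7196   +1.533  -0.697  +4.137  -2.153


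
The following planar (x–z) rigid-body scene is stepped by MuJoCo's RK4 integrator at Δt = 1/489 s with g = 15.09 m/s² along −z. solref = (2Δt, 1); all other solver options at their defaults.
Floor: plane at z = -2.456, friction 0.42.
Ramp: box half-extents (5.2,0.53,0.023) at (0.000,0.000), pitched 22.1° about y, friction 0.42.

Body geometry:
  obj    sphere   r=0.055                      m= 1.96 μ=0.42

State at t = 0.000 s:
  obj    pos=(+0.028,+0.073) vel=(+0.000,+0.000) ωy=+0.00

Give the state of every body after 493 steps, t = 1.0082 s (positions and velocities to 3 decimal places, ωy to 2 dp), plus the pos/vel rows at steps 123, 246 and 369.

State at t = 1.0082 s:
  obj    pos=(+1.938,-0.703) vel=(+3.788,-1.538) ωy=+74.33

Key-timestep trajectory:
   step    t(s)  obj.x    obj.z    obj.vx   obj.vz 
    123  0.2515   +0.147  +0.025  +0.945  -0.384
    246  0.5031   +0.503  -0.120  +1.890  -0.768
    369  0.7546   +1.098  -0.362  +2.835  -1.151


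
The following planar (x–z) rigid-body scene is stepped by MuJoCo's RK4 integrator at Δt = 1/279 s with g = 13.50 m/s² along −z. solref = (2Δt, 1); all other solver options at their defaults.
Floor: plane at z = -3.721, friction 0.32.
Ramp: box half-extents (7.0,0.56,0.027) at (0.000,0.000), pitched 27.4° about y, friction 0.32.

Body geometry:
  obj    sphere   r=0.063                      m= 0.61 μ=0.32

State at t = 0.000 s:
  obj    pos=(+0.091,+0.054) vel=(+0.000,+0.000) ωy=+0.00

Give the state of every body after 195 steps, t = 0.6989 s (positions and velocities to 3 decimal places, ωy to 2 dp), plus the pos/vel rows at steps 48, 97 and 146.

State at t = 0.6989 s:
  obj    pos=(+1.053,-0.445) vel=(+2.754,-1.427) ωy=+49.22

Key-timestep trajectory:
   step    t(s)  obj.x    obj.z    obj.vx   obj.vz 
     48  0.1720   +0.149  +0.024  +0.678  -0.351
     97  0.3477   +0.329  -0.069  +1.370  -0.710
    146  0.5233   +0.631  -0.226  +2.062  -1.069


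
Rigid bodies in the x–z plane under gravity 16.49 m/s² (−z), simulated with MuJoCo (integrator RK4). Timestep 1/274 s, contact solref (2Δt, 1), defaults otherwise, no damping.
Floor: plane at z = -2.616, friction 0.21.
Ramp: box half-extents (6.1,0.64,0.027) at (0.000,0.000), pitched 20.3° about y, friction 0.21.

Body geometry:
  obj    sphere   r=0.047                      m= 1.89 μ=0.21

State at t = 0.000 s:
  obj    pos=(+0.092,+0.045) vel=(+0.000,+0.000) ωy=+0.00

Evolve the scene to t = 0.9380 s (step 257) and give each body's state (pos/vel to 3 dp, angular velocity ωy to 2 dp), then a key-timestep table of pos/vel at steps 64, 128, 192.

State at t = 0.9380 s:
  obj    pos=(+1.778,-0.579) vel=(+3.595,-1.330) ωy=+81.54

Key-timestep trajectory:
   step    t(s)  obj.x    obj.z    obj.vx   obj.vz 
     64  0.2336   +0.197  +0.006  +0.895  -0.331
    128  0.4672   +0.510  -0.110  +1.791  -0.662
    192  0.7007   +1.033  -0.303  +2.686  -0.993


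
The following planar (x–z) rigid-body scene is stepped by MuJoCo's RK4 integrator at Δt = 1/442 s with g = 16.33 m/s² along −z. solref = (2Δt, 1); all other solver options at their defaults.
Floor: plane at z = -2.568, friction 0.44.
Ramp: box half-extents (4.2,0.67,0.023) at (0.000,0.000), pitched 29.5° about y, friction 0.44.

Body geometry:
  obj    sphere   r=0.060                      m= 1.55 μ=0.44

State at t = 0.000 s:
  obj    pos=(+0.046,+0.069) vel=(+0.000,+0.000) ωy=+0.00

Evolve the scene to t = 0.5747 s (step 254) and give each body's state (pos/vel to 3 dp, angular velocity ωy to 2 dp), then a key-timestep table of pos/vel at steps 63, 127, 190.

State at t = 0.5747 s:
  obj    pos=(+0.872,-0.398) vel=(+2.873,-1.625) ωy=+55.00

Key-timestep trajectory:
   step    t(s)  obj.x    obj.z    obj.vx   obj.vz 
     63  0.1425   +0.097  +0.041  +0.713  -0.403
    127  0.2873   +0.253  -0.048  +1.437  -0.813
    190  0.4299   +0.508  -0.192  +2.149  -1.216


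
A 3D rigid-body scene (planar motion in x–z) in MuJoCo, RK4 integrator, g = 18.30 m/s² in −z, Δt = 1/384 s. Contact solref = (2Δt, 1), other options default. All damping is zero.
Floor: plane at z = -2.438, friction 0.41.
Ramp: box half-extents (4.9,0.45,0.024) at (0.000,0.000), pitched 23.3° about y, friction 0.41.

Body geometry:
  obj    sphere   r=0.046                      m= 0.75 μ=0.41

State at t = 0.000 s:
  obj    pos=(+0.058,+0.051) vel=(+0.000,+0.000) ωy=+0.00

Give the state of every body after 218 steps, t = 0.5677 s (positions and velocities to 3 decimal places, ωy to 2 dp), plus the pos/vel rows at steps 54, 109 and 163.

State at t = 0.5677 s:
  obj    pos=(+0.823,-0.278) vel=(+2.696,-1.161) ωy=+63.80

Key-timestep trajectory:
   step    t(s)  obj.x    obj.z    obj.vx   obj.vz 
     54  0.1406   +0.105  +0.031  +0.668  -0.288
    109  0.2839   +0.249  -0.031  +1.348  -0.581
    163  0.4245   +0.486  -0.133  +2.016  -0.868


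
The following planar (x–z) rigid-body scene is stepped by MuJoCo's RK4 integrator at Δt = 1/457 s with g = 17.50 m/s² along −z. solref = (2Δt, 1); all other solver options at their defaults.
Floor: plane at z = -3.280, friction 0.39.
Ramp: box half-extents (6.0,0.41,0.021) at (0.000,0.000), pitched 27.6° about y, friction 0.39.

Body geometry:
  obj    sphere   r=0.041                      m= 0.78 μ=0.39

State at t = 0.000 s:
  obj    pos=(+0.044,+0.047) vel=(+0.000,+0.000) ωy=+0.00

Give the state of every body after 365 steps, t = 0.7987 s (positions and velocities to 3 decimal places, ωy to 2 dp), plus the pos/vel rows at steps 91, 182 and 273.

State at t = 0.7987 s:
  obj    pos=(+1.681,-0.809) vel=(+4.099,-2.143) ωy=+112.80

Key-timestep trajectory:
   step    t(s)  obj.x    obj.z    obj.vx   obj.vz 
     91  0.1991   +0.146  -0.006  +1.022  -0.534
    182  0.3982   +0.451  -0.166  +2.044  -1.069
    273  0.5974   +0.960  -0.432  +3.066  -1.603


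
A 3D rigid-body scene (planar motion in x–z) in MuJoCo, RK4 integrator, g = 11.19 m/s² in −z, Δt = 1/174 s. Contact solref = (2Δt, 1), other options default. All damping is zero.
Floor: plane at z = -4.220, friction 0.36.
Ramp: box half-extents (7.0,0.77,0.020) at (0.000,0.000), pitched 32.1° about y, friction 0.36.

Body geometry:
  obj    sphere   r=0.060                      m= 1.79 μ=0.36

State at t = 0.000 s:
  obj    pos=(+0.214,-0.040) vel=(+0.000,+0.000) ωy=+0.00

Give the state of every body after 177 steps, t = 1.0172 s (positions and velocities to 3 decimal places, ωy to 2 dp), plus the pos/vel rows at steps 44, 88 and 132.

State at t = 1.0172 s:
  obj    pos=(+2.076,-1.208) vel=(+3.660,-2.296) ωy=+72.00

Key-timestep trajectory:
   step    t(s)  obj.x    obj.z    obj.vx   obj.vz 
     44  0.2529   +0.329  -0.112  +0.910  -0.571
     88  0.5057   +0.674  -0.329  +1.820  -1.142
    132  0.7586   +1.250  -0.689  +2.730  -1.712


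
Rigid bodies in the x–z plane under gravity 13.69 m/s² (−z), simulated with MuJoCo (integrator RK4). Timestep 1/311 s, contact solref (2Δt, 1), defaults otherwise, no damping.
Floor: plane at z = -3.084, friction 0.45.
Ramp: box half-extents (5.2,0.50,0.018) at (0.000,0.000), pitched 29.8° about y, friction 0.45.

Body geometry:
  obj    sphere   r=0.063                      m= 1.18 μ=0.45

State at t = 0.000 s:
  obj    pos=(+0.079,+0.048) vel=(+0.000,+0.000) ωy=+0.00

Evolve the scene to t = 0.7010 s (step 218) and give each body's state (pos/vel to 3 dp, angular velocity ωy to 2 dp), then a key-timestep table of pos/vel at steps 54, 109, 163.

State at t = 0.7010 s:
  obj    pos=(+1.115,-0.545) vel=(+2.956,-1.693) ωy=+54.06

Key-timestep trajectory:
   step    t(s)  obj.x    obj.z    obj.vx   obj.vz 
     54  0.1736   +0.143  +0.012  +0.732  -0.419
    109  0.3505   +0.338  -0.100  +1.478  -0.847
    163  0.5241   +0.658  -0.284  +2.210  -1.266


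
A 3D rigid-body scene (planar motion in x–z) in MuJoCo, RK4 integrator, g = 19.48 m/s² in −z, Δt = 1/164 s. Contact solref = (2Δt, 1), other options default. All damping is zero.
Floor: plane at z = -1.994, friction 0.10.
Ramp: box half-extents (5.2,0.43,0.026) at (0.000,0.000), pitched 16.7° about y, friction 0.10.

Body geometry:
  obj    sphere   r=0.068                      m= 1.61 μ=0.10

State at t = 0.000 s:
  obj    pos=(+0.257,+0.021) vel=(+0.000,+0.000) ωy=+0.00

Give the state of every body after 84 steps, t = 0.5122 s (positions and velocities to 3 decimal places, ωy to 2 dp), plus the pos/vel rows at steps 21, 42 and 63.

State at t = 0.5122 s:
  obj    pos=(+0.760,-0.130) vel=(+1.962,-0.589) ωy=+30.10

Key-timestep trajectory:
   step    t(s)  obj.x    obj.z    obj.vx   obj.vz 
     21  0.1280   +0.288  +0.012  +0.491  -0.147
     42  0.2561   +0.383  -0.017  +0.981  -0.294
     63  0.3841   +0.540  -0.064  +1.472  -0.442


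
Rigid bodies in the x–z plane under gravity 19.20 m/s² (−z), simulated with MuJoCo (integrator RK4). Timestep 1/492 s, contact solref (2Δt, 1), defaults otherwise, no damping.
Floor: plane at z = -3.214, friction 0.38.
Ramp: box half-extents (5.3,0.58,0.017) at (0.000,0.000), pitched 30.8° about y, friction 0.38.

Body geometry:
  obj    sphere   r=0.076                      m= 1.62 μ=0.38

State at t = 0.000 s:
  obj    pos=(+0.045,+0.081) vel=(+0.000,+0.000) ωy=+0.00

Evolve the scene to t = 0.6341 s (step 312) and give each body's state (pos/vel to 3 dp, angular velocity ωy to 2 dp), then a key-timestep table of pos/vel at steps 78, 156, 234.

State at t = 0.6341 s:
  obj    pos=(+1.258,-0.642) vel=(+3.825,-2.280) ωy=+58.59

Key-timestep trajectory:
   step    t(s)  obj.x    obj.z    obj.vx   obj.vz 
     78  0.1585   +0.121  +0.036  +0.956  -0.570
    156  0.3171   +0.348  -0.099  +1.913  -1.140
    234  0.4756   +0.727  -0.325  +2.869  -1.710


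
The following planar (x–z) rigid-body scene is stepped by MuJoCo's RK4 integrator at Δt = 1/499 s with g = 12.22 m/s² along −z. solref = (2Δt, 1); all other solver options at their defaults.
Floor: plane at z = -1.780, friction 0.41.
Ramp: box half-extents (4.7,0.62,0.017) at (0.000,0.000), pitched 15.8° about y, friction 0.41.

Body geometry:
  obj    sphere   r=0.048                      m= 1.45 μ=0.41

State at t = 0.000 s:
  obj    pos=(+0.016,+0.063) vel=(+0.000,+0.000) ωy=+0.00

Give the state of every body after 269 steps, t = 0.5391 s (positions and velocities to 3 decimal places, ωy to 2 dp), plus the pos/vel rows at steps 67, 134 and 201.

State at t = 0.5391 s:
  obj    pos=(+0.348,-0.031) vel=(+1.233,-0.349) ωy=+26.69

Key-timestep trajectory:
   step    t(s)  obj.x    obj.z    obj.vx   obj.vz 
     67  0.1343   +0.037  +0.057  +0.307  -0.087
    134  0.2685   +0.098  +0.040  +0.614  -0.174
    201  0.4028   +0.202  +0.011  +0.921  -0.261


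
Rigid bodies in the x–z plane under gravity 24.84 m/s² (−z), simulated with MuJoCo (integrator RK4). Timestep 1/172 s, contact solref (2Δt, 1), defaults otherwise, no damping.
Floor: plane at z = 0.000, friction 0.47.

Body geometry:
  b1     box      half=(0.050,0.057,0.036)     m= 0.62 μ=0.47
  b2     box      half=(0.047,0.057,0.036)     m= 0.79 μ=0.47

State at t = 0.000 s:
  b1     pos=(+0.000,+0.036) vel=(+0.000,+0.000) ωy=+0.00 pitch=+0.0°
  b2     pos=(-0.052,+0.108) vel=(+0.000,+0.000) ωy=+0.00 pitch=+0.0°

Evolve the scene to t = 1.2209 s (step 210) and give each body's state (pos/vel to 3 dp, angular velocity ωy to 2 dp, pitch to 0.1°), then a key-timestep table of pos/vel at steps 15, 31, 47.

State at t = 1.2209 s:
  b1     pos=(+0.000,+0.036) vel=(+0.000,+0.000) ωy=+0.00 pitch=+0.0°
  b2     pos=(-0.098,+0.047) vel=(+0.000,+0.000) ωy=+0.00 pitch=-90.0°

Key-timestep trajectory:
   step    t(s)  b1.x    b1.z    b1.vx   b1.vz   b2.x    b2.z    b2.vx   b2.vz 
     15  0.0872   +0.000  +0.036  +0.000  +0.000   -0.055  +0.108  -0.095  -0.013
     31  0.1802   +0.000  +0.036  +0.001  +0.000   -0.077  +0.095  -0.400  -0.463
     47  0.2733   +0.000  +0.036  +0.000  +0.000   -0.101  +0.047  +0.184  +0.013


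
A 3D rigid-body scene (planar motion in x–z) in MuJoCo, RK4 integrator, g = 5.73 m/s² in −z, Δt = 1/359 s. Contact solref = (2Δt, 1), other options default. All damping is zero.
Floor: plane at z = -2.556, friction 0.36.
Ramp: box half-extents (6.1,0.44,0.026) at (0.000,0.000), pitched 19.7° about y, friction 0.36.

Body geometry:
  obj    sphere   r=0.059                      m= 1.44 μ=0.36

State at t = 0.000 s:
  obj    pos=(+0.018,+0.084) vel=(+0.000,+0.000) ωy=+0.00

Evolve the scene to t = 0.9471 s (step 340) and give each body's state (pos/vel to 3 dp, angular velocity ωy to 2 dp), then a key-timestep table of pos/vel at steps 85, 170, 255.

State at t = 0.9471 s:
  obj    pos=(+0.601,-0.125) vel=(+1.230,-0.440) ωy=+22.14

Key-timestep trajectory:
   step    t(s)  obj.x    obj.z    obj.vx   obj.vz 
     85  0.2368   +0.054  +0.071  +0.308  -0.110
    170  0.4735   +0.164  +0.032  +0.615  -0.220
    255  0.7103   +0.346  -0.033  +0.923  -0.330


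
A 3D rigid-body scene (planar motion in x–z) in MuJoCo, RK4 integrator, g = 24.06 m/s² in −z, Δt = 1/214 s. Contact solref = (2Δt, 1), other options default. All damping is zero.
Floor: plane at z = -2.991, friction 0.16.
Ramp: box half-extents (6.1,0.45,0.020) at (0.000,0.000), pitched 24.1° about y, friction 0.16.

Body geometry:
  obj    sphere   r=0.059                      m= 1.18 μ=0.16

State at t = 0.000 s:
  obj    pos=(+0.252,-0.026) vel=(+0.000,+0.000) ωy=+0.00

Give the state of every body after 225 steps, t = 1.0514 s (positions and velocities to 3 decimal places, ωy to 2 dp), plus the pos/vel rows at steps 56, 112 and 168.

State at t = 1.0514 s:
  obj    pos=(+3.793,-1.610) vel=(+6.736,-3.013) ωy=+125.02

Key-timestep trajectory:
   step    t(s)  obj.x    obj.z    obj.vx   obj.vz 
     56  0.2617   +0.471  -0.124  +1.677  -0.750
    112  0.5234   +1.130  -0.419  +3.353  -1.500
    168  0.7850   +2.226  -0.909  +5.029  -2.250


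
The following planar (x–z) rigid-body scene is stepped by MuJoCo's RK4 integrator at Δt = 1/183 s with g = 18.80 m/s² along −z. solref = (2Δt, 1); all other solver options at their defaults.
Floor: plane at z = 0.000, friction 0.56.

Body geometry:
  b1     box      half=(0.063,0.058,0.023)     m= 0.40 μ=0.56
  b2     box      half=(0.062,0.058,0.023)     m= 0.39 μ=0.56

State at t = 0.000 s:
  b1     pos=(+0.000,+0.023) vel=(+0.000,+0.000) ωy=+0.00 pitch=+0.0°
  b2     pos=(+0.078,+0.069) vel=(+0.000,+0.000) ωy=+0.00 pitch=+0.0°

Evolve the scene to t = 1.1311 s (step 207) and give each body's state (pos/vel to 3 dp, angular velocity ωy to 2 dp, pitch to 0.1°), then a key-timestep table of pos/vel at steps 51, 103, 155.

State at t = 1.1311 s:
  b1     pos=(-0.001,+0.023) vel=(-0.001,+0.000) ωy=+0.00 pitch=+0.0°
  b2     pos=(+0.088,+0.055) vel=(+0.001,-0.001) ωy=-0.02 pitch=+36.5°

Key-timestep trajectory:
   step    t(s)  b1.x    b1.z    b1.vx   b1.vz   b2.x    b2.z    b2.vx   b2.vz 
     51  0.2787   +0.000  +0.023  -0.001  +0.000   +0.088  +0.056  +0.001  -0.001
    103  0.5628   +0.000  +0.023  -0.001  +0.000   +0.088  +0.056  +0.001  -0.001
    155  0.8470   -0.001  +0.023  -0.001  +0.000   +0.088  +0.056  +0.001  -0.001
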